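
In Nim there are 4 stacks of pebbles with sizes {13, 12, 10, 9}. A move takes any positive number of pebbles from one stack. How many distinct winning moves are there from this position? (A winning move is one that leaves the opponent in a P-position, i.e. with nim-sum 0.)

1

Nim-sum: 13 ⊕ 12 ⊕ 10 ⊕ 9 = 2.
The overall nim-sum is X = 2. A stack of size p has a winning move iff p XOR X < p (reduce it to p XOR X).
  13: 13 XOR 2 = 15 ≥ 13 — no move.
  12: 12 XOR 2 = 14 ≥ 12 — no move.
  10: 10 XOR 2 = 8 < 10 — winning move (to 8).
  9: 9 XOR 2 = 11 ≥ 9 — no move.
That gives 1 winning move.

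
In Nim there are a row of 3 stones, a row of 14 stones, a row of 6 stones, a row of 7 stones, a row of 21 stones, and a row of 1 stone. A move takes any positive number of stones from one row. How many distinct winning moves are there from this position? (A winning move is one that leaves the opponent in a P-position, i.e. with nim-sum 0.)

1

Bitwise XOR of the heap sizes:
  00011  (3)
  01110  (14)
  00110  (6)
  00111  (7)
  10101  (21)
  00001  (1)
  -----
  11000  (24)
The overall nim-sum is X = 24. A row of size p has a winning move iff p XOR X < p (reduce it to p XOR X).
  3: 3 XOR 24 = 27 ≥ 3 — no move.
  14: 14 XOR 24 = 22 ≥ 14 — no move.
  6: 6 XOR 24 = 30 ≥ 6 — no move.
  7: 7 XOR 24 = 31 ≥ 7 — no move.
  21: 21 XOR 24 = 13 < 21 — winning move (to 13).
  1: 1 XOR 24 = 25 ≥ 1 — no move.
That gives 1 winning move.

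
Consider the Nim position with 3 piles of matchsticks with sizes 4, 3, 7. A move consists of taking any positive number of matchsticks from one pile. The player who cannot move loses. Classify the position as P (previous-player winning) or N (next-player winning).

P-position

Nim-sum: 4 ^ 3 ^ 7 = 0.
The nim-sum is 0, so this is a P-position: the player to move is in a losing position under optimal play.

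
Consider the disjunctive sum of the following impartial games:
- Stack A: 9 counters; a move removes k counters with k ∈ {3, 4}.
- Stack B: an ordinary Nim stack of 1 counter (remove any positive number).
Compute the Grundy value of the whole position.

For stack A, compute g(0), g(1), … with moves {3, 4}:
g(0) = mex{} = 0
g(1) = mex{} = 0
g(2) = mex{} = 0
g(3) = mex{0} = 1
g(4) = mex{0} = 1
g(5) = mex{0} = 1
g(6) = mex{0,1} = 2
g(7) = mex{1} = 0
g(8) = mex{1} = 0
g(9) = mex{1,2} = 0
So g(9) = 0.
Stack B is a plain Nim stack of size 1, so its Grundy value is 1.
The value of a disjunctive sum is the nim-sum of the parts.
Combined value = 0 ⊕ 1 = 1.

1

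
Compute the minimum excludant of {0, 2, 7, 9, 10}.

1

0 is in the set but 1 is not, so the mex is 1.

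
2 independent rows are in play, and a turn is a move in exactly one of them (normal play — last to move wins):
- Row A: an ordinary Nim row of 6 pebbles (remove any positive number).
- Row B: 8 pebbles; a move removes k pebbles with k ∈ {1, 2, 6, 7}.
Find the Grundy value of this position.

Row A is a plain Nim row of size 6, so its Grundy value is 6.
For row B, compute g(0), g(1), … with moves {1, 2, 6, 7}:
g(0) = mex{} = 0
g(1) = mex{0} = 1
g(2) = mex{0,1} = 2
g(3) = mex{1,2} = 0
g(4) = mex{0,2} = 1
g(5) = mex{0,1} = 2
g(6) = mex{0,1,2} = 3
g(7) = mex{0,1,2,3} = 4
g(8) = mex{1,2,3,4} = 0
So g(8) = 0.
By the Sprague-Grundy theorem, the Grundy value of a sum of independent games is the XOR of the component values.
Combined value = 6 ⊕ 0 = 6.

6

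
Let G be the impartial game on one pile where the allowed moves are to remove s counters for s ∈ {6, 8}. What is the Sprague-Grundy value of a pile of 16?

0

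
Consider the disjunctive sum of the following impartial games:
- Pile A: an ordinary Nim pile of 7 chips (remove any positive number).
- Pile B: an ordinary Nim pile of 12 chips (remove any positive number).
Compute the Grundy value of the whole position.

Pile A is a plain Nim pile of size 7, so its Grundy value is 7.
Pile B is a plain Nim pile of size 12, so its Grundy value is 12.
The value of a disjunctive sum is the nim-sum of the parts.
Combined value = 7 ⊕ 12 = 11.

11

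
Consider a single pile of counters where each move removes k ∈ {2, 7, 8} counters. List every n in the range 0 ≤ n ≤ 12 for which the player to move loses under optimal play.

0, 1, 4, 5, 10

Build the Grundy sequence with g(k) = mex{g(k−s) : s ∈ {2, 7, 8}, s ≤ k}:
k:     0  1  2  3  4  5  6  7  8  9 10 11 12
g(k):  0  0  1  1  0  0  1  1  2  2  0  3  1
The P-positions (g = 0) in 0..12 are 0, 1, 4, 5, 10.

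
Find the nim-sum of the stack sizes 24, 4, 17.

13

Compute the nim-sum pairwise:
24 XOR 4 = 28
28 XOR 17 = 13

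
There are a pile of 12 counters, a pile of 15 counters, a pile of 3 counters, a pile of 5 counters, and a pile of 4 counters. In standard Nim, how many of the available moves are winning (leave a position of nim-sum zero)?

Compute the nim-sum pairwise:
12 ^ 15 = 3
3 ^ 3 = 0
0 ^ 5 = 5
5 ^ 4 = 1
The overall nim-sum is X = 1. A pile of size p has a winning move iff p XOR X < p (reduce it to p XOR X).
  12: 12 XOR 1 = 13 ≥ 12 — no move.
  15: 15 XOR 1 = 14 < 15 — winning move (to 14).
  3: 3 XOR 1 = 2 < 3 — winning move (to 2).
  5: 5 XOR 1 = 4 < 5 — winning move (to 4).
  4: 4 XOR 1 = 5 ≥ 4 — no move.
That gives 3 winning moves.

3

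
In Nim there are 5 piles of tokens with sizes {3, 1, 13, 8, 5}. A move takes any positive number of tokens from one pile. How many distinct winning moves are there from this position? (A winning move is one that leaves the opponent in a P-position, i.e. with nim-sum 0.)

1

Bitwise XOR of the heap sizes:
  0011  (3)
  0001  (1)
  1101  (13)
  1000  (8)
  0101  (5)
  ----
  0010  (2)
The overall nim-sum is X = 2. A pile of size p has a winning move iff p XOR X < p (reduce it to p XOR X).
  3: 3 XOR 2 = 1 < 3 — winning move (to 1).
  1: 1 XOR 2 = 3 ≥ 1 — no move.
  13: 13 XOR 2 = 15 ≥ 13 — no move.
  8: 8 XOR 2 = 10 ≥ 8 — no move.
  5: 5 XOR 2 = 7 ≥ 5 — no move.
That gives 1 winning move.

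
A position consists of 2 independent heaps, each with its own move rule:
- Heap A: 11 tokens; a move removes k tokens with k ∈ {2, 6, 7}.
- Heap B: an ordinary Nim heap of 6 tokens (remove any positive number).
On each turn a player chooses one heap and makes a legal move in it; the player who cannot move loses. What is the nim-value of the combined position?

Grundy values for heap A (subtraction set {2, 6, 7}):
g(0) = mex{} = 0
g(1) = mex{} = 0
g(2) = mex{0} = 1
g(3) = mex{0} = 1
g(4) = mex{1} = 0
g(5) = mex{1} = 0
g(6) = mex{0} = 1
g(7) = mex{0} = 1
g(8) = mex{0,1} = 2
g(9) = mex{1} = 0
g(10) = mex{0,1,2} = 3
g(11) = mex{0} = 1
So g(11) = 1.
Heap B is a plain Nim heap of size 6, so its Grundy value is 6.
By the Sprague-Grundy theorem, the Grundy value of a sum of independent games is the XOR of the component values.
Combined value = 1 ⊕ 6 = 7.

7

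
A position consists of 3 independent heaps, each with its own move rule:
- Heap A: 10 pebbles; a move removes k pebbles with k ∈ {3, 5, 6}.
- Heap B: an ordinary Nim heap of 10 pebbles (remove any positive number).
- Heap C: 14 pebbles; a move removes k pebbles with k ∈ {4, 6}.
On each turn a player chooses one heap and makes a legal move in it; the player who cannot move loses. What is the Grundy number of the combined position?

For heap A, compute g(0), g(1), … with moves {3, 5, 6}:
k:     0  1  2  3  4  5  6  7  8  9 10
g(k):  0  0  0  1  1  1  2  2  2  0  0
So g(10) = 0.
Heap B is a plain Nim heap of size 10, so its Grundy value is 10.
Grundy values for heap C (subtraction set {4, 6}):
g(0) = mex{} = 0
g(1) = mex{} = 0
g(2) = mex{} = 0
g(3) = mex{} = 0
g(4) = mex{0} = 1
g(5) = mex{0} = 1
g(6) = mex{0} = 1
g(7) = mex{0} = 1
g(8) = mex{0,1} = 2
g(9) = mex{0,1} = 2
g(10) = mex{1} = 0
g(11) = mex{1} = 0
g(12) = mex{1,2} = 0
g(13) = mex{1,2} = 0
g(14) = mex{0,2} = 1
So g(14) = 1.
The value of a disjunctive sum is the nim-sum of the parts.
Combined value = 0 ⊕ 10 ⊕ 1 = 11.

11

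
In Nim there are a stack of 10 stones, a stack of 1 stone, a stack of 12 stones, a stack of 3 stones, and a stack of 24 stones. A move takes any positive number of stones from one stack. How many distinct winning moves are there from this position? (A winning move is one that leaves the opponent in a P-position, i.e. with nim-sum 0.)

Compute the nim-sum pairwise:
10 ⊕ 1 = 11
11 ⊕ 12 = 7
7 ⊕ 3 = 4
4 ⊕ 24 = 28
The overall nim-sum is X = 28. A stack of size p has a winning move iff p XOR X < p (reduce it to p XOR X).
  10: 10 XOR 28 = 22 ≥ 10 — no move.
  1: 1 XOR 28 = 29 ≥ 1 — no move.
  12: 12 XOR 28 = 16 ≥ 12 — no move.
  3: 3 XOR 28 = 31 ≥ 3 — no move.
  24: 24 XOR 28 = 4 < 24 — winning move (to 4).
That gives 1 winning move.

1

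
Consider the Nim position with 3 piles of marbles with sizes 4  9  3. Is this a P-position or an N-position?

Compute the nim-sum pairwise:
4 ⊕ 9 = 13
13 ⊕ 3 = 14
The nim-sum is 14 ≠ 0, so this is an N-position: the player to move can win.

N-position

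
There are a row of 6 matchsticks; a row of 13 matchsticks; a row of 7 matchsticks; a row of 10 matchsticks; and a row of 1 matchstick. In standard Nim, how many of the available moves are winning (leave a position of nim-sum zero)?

Nim-sum: 6 ^ 13 ^ 7 ^ 10 ^ 1 = 7.
The overall nim-sum is X = 7. A row of size p has a winning move iff p XOR X < p (reduce it to p XOR X).
  6: 6 XOR 7 = 1 < 6 — winning move (to 1).
  13: 13 XOR 7 = 10 < 13 — winning move (to 10).
  7: 7 XOR 7 = 0 < 7 — winning move (to 0).
  10: 10 XOR 7 = 13 ≥ 10 — no move.
  1: 1 XOR 7 = 6 ≥ 1 — no move.
That gives 3 winning moves.

3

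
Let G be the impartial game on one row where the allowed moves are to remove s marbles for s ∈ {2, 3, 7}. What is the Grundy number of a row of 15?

0

Build the Grundy sequence with g(k) = mex{g(k−s) : s ∈ {2, 3, 7}, s ≤ k}:
k:     0  1  2  3  4  5  6  7  8  9 10 11 12 13 14 15
g(k):  0  0  1  1  2  0  0  1  1  2  0  0  1  1  2  0
So g(15) = 0.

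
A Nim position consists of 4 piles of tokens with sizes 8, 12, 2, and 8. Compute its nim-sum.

14

In binary:
  1000  (8)
  1100  (12)
  0010  (2)
  1000  (8)
  ----
  1110  (14)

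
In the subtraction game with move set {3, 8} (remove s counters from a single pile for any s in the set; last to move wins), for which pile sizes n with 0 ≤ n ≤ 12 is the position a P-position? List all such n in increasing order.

Compute g(0), g(1), … for moves {3, 8}:
k:     0  1  2  3  4  5  6  7  8  9 10 11 12
g(k):  0  0  0  1  1  1  0  0  2  1  1  0  0
The P-positions (g = 0) in 0..12 are 0, 1, 2, 6, 7, 11, 12.

0, 1, 2, 6, 7, 11, 12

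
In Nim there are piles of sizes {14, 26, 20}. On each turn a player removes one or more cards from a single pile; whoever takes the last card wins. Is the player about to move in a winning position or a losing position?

Losing position

Nim-sum: 14 ^ 26 ^ 20 = 0.
The nim-sum is 0, so this is a P-position: the player to move is in a losing position under optimal play.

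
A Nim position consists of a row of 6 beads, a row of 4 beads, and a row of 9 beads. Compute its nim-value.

Nim-sum: 6 ^ 4 ^ 9 = 11.

11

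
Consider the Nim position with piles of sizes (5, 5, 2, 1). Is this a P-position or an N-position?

Compute the nim-sum pairwise:
5 XOR 5 = 0
0 XOR 2 = 2
2 XOR 1 = 3
The nim-sum is 3 ≠ 0, so this is an N-position: the player to move can win.

N-position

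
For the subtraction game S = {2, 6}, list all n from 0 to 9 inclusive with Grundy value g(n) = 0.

0, 1, 4, 5, 8, 9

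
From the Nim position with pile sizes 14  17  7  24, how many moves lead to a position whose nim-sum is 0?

Nim-sum: 14 ^ 17 ^ 7 ^ 24 = 0.
The nim-sum is already 0, so every move leaves a nonzero nim-sum — there are no winning moves.

0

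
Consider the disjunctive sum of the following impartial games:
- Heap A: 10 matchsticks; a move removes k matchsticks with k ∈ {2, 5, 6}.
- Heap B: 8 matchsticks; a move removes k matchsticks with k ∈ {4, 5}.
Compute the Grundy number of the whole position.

For heap A, compute g(0), g(1), … with moves {2, 5, 6}:
g(0) = mex{} = 0
g(1) = mex{} = 0
g(2) = mex{0} = 1
g(3) = mex{0} = 1
g(4) = mex{1} = 0
g(5) = mex{0,1} = 2
g(6) = mex{0} = 1
g(7) = mex{0,1,2} = 3
g(8) = mex{1} = 0
g(9) = mex{0,1,3} = 2
g(10) = mex{0,2} = 1
So g(10) = 1.
Grundy values for heap B (subtraction set {4, 5}):
g(0) = mex{} = 0
g(1) = mex{} = 0
g(2) = mex{} = 0
g(3) = mex{} = 0
g(4) = mex{0} = 1
g(5) = mex{0} = 1
g(6) = mex{0} = 1
g(7) = mex{0} = 1
g(8) = mex{0,1} = 2
So g(8) = 2.
The value of a disjunctive sum is the nim-sum of the parts.
Combined value = 1 XOR 2 = 3.

3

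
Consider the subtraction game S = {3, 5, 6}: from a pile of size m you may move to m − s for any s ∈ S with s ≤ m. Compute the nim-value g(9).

0

Grundy values for subtraction set {3, 5, 6}:
k:     0  1  2  3  4  5  6  7  8  9
g(k):  0  0  0  1  1  1  2  2  2  0
So g(9) = 0.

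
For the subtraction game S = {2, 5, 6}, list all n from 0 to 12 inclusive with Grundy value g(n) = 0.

0, 1, 4, 8, 11, 12

Compute g(0), g(1), … for moves {2, 5, 6}:
g(0) = mex{} = 0
g(1) = mex{} = 0
g(2) = mex{0} = 1
g(3) = mex{0} = 1
g(4) = mex{1} = 0
g(5) = mex{0,1} = 2
g(6) = mex{0} = 1
g(7) = mex{0,1,2} = 3
g(8) = mex{1} = 0
g(9) = mex{0,1,3} = 2
g(10) = mex{0,2} = 1
g(11) = mex{1,2} = 0
g(12) = mex{1,3} = 0
The P-positions (g = 0) in 0..12 are 0, 1, 4, 8, 11, 12.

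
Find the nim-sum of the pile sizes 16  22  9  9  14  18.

26

In binary:
  10000  (16)
  10110  (22)
  01001  (9)
  01001  (9)
  01110  (14)
  10010  (18)
  -----
  11010  (26)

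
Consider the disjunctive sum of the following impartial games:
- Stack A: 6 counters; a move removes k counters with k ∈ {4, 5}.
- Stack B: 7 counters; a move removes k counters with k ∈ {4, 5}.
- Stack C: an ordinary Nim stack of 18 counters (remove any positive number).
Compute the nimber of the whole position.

Build the Grundy sequence for stack A with g(k) = mex{g(k−s) : s ∈ {4, 5}, s ≤ k}:
k:     0  1  2  3  4  5  6
g(k):  0  0  0  0  1  1  1
So g(6) = 1.
Grundy values for stack B (subtraction set {4, 5}):
k:     0  1  2  3  4  5  6  7
g(k):  0  0  0  0  1  1  1  1
So g(7) = 1.
Stack C is a plain Nim stack of size 18, so its Grundy value is 18.
By the Sprague-Grundy theorem, the Grundy value of a sum of independent games is the XOR of the component values.
Combined value = 1 ⊕ 1 ⊕ 18 = 18.

18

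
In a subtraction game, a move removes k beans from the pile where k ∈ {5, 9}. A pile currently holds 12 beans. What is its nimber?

2

Build the Grundy sequence with g(k) = mex{g(k−s) : s ∈ {5, 9}, s ≤ k}:
k:     0  1  2  3  4  5  6  7  8  9 10 11 12
g(k):  0  0  0  0  0  1  1  1  1  1  2  2  2
So g(12) = 2.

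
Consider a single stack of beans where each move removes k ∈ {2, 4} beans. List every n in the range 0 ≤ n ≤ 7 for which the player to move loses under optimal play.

0, 1, 6, 7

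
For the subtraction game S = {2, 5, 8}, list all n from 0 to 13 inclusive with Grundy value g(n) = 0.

0, 1, 4, 7, 10, 11

Grundy values for subtraction set {2, 5, 8}:
k:     0  1  2  3  4  5  6  7  8  9 10 11 12 13
g(k):  0  0  1  1  0  2  1  0  2  1  0  0  1  1
The P-positions (g = 0) in 0..13 are 0, 1, 4, 7, 10, 11.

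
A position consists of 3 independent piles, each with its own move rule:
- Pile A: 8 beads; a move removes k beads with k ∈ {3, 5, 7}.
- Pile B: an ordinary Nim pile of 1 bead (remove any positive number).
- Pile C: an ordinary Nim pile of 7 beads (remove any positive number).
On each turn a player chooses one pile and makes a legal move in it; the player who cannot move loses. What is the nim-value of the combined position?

4

For pile A, compute g(0), g(1), … with moves {3, 5, 7}:
k:     0  1  2  3  4  5  6  7  8
g(k):  0  0  0  1  1  1  2  2  2
So g(8) = 2.
Pile B is a plain Nim pile of size 1, so its Grundy value is 1.
Pile C is a plain Nim pile of size 7, so its Grundy value is 7.
By the Sprague-Grundy theorem, the Grundy value of a sum of independent games is the XOR of the component values.
Combined value = 2 ⊕ 1 ⊕ 7 = 4.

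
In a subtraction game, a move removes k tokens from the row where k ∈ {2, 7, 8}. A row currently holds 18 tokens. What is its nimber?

2

Grundy values for subtraction set {2, 7, 8}:
k:     0  1  2  3  4  5  6  7  8  9 10 11 12 13 14 15 16 17 18
g(k):  0  0  1  1  0  0  1  1  2  2  0  3  1  2  0  0  1  1  2
So g(18) = 2.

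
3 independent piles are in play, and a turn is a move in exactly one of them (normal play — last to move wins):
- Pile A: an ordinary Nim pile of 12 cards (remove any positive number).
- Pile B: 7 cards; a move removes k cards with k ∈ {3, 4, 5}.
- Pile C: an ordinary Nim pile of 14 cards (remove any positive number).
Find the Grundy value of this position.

0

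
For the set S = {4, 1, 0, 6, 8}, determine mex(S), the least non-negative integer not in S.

2

The values 0, 1 are all present; 2 is the first non-negative integer missing from the set.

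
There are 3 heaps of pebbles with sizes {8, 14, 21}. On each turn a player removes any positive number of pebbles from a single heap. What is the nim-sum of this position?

Compute the nim-sum pairwise:
8 ^ 14 = 6
6 ^ 21 = 19

19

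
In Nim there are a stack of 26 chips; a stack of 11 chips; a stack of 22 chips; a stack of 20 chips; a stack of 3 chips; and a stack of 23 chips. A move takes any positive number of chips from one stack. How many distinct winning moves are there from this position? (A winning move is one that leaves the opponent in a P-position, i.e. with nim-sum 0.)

3

Bitwise XOR of the heap sizes:
  11010  (26)
  01011  (11)
  10110  (22)
  10100  (20)
  00011  (3)
  10111  (23)
  -----
  00111  (7)
The overall nim-sum is X = 7. A stack of size p has a winning move iff p XOR X < p (reduce it to p XOR X).
  26: 26 XOR 7 = 29 ≥ 26 — no move.
  11: 11 XOR 7 = 12 ≥ 11 — no move.
  22: 22 XOR 7 = 17 < 22 — winning move (to 17).
  20: 20 XOR 7 = 19 < 20 — winning move (to 19).
  3: 3 XOR 7 = 4 ≥ 3 — no move.
  23: 23 XOR 7 = 16 < 23 — winning move (to 16).
That gives 3 winning moves.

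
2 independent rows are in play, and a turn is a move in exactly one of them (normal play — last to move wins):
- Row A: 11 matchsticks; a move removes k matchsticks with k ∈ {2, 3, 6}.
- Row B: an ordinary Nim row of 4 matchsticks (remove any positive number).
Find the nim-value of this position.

Grundy values for row A (subtraction set {2, 3, 6}):
k:     0  1  2  3  4  5  6  7  8  9 10 11
g(k):  0  0  1  1  2  0  3  1  2  0  0  1
So g(11) = 1.
Row B is a plain Nim row of size 4, so its Grundy value is 4.
The value of a disjunctive sum is the nim-sum of the parts.
Combined value = 1 ⊕ 4 = 5.

5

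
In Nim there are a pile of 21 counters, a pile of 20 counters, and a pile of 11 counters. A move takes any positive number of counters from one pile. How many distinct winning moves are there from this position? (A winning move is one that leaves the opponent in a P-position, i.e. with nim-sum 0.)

1

Compute the nim-sum pairwise:
21 XOR 20 = 1
1 XOR 11 = 10
The overall nim-sum is X = 10. A pile of size p has a winning move iff p XOR X < p (reduce it to p XOR X).
  21: 21 XOR 10 = 31 ≥ 21 — no move.
  20: 20 XOR 10 = 30 ≥ 20 — no move.
  11: 11 XOR 10 = 1 < 11 — winning move (to 1).
That gives 1 winning move.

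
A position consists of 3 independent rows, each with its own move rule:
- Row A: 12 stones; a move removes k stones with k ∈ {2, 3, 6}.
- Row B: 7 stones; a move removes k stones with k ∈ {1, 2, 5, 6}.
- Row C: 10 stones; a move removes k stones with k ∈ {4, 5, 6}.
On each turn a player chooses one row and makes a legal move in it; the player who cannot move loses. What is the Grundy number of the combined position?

1

Grundy values for row A (subtraction set {2, 3, 6}):
g(0) = mex{} = 0
g(1) = mex{} = 0
g(2) = mex{0} = 1
g(3) = mex{0} = 1
g(4) = mex{0,1} = 2
g(5) = mex{1} = 0
g(6) = mex{0,1,2} = 3
g(7) = mex{0,2} = 1
g(8) = mex{0,1,3} = 2
g(9) = mex{1,3} = 0
g(10) = mex{1,2} = 0
g(11) = mex{0,2} = 1
g(12) = mex{0,3} = 1
So g(12) = 1.
For row B, compute g(0), g(1), … with moves {1, 2, 5, 6}:
g(0) = mex{} = 0
g(1) = mex{0} = 1
g(2) = mex{0,1} = 2
g(3) = mex{1,2} = 0
g(4) = mex{0,2} = 1
g(5) = mex{0,1} = 2
g(6) = mex{0,1,2} = 3
g(7) = mex{1,2,3} = 0
So g(7) = 0.
Build the Grundy sequence for row C with g(k) = mex{g(k−s) : s ∈ {4, 5, 6}, s ≤ k}:
g(0) = mex{} = 0
g(1) = mex{} = 0
g(2) = mex{} = 0
g(3) = mex{} = 0
g(4) = mex{0} = 1
g(5) = mex{0} = 1
g(6) = mex{0} = 1
g(7) = mex{0} = 1
g(8) = mex{0,1} = 2
g(9) = mex{0,1} = 2
g(10) = mex{1} = 0
So g(10) = 0.
By the Sprague-Grundy theorem, the Grundy value of a sum of independent games is the XOR of the component values.
Combined value = 1 ⊕ 0 ⊕ 0 = 1.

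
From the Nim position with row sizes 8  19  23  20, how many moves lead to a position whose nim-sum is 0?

3

Nim-sum: 8 XOR 19 XOR 23 XOR 20 = 24.
The overall nim-sum is X = 24. A row of size p has a winning move iff p XOR X < p (reduce it to p XOR X).
  8: 8 XOR 24 = 16 ≥ 8 — no move.
  19: 19 XOR 24 = 11 < 19 — winning move (to 11).
  23: 23 XOR 24 = 15 < 23 — winning move (to 15).
  20: 20 XOR 24 = 12 < 20 — winning move (to 12).
That gives 3 winning moves.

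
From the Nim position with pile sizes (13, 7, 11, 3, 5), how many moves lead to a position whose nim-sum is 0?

3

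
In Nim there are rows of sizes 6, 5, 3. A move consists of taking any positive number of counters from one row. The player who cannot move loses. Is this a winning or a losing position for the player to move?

Nim-sum: 6 XOR 5 XOR 3 = 0.
The nim-sum is 0, so this is a P-position: the player to move is in a losing position under optimal play.

Losing position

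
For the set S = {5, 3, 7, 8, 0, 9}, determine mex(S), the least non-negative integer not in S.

1

0 is in the set but 1 is not, so the mex is 1.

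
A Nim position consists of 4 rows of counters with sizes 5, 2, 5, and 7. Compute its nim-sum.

Write each in binary and XOR column by column:
  101  (5)
  010  (2)
  101  (5)
  111  (7)
  ---
  101  (5)

5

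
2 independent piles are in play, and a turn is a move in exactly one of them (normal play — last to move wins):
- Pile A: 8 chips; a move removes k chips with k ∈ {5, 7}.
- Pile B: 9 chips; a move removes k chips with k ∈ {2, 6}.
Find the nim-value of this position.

1

Grundy values for pile A (subtraction set {5, 7}):
k:     0  1  2  3  4  5  6  7  8
g(k):  0  0  0  0  0  1  1  1  1
So g(8) = 1.
Grundy values for pile B (subtraction set {2, 6}):
k:     0  1  2  3  4  5  6  7  8  9
g(k):  0  0  1  1  0  0  1  1  0  0
So g(9) = 0.
The value of a disjunctive sum is the nim-sum of the parts.
Combined value = 1 ⊕ 0 = 1.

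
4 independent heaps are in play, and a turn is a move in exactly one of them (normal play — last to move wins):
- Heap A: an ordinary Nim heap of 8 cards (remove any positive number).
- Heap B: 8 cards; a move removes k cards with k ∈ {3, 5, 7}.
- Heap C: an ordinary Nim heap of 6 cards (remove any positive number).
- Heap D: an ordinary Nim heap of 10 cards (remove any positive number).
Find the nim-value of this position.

Heap A is a plain Nim heap of size 8, so its Grundy value is 8.
Grundy values for heap B (subtraction set {3, 5, 7}):
k:     0  1  2  3  4  5  6  7  8
g(k):  0  0  0  1  1  1  2  2  2
So g(8) = 2.
Heap C is a plain Nim heap of size 6, so its Grundy value is 6.
Heap D is a plain Nim heap of size 10, so its Grundy value is 10.
The value of a disjunctive sum is the nim-sum of the parts.
Combined value = 8 XOR 2 XOR 6 XOR 10 = 6.

6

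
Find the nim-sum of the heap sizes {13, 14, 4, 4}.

Compute the nim-sum pairwise:
13 ⊕ 14 = 3
3 ⊕ 4 = 7
7 ⊕ 4 = 3

3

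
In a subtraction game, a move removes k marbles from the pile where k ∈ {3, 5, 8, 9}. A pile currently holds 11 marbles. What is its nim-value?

3

Compute g(0), g(1), … for moves {3, 5, 8, 9}:
g(0) = mex{} = 0
g(1) = mex{} = 0
g(2) = mex{} = 0
g(3) = mex{0} = 1
g(4) = mex{0} = 1
g(5) = mex{0} = 1
g(6) = mex{0,1} = 2
g(7) = mex{0,1} = 2
g(8) = mex{0,1} = 2
g(9) = mex{0,1,2} = 3
g(10) = mex{0,1,2} = 3
g(11) = mex{0,1,2} = 3
So g(11) = 3.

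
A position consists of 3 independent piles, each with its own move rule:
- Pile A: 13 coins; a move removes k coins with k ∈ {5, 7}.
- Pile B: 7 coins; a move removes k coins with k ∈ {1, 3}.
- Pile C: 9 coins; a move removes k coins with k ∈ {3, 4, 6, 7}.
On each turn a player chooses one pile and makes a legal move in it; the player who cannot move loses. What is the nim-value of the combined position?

2

Build the Grundy sequence for pile A with g(k) = mex{g(k−s) : s ∈ {5, 7}, s ≤ k}:
k:     0  1  2  3  4  5  6  7  8  9 10 11 12 13
g(k):  0  0  0  0  0  1  1  1  1  1  2  2  0  0
So g(13) = 0.
For pile B, compute g(0), g(1), … with moves {1, 3}:
g(0) = mex{} = 0
g(1) = mex{0} = 1
g(2) = mex{1} = 0
g(3) = mex{0} = 1
g(4) = mex{1} = 0
g(5) = mex{0} = 1
g(6) = mex{1} = 0
g(7) = mex{0} = 1
So g(7) = 1.
Build the Grundy sequence for pile C with g(k) = mex{g(k−s) : s ∈ {3, 4, 6, 7}, s ≤ k}:
g(0) = mex{} = 0
g(1) = mex{} = 0
g(2) = mex{} = 0
g(3) = mex{0} = 1
g(4) = mex{0} = 1
g(5) = mex{0} = 1
g(6) = mex{0,1} = 2
g(7) = mex{0,1} = 2
g(8) = mex{0,1} = 2
g(9) = mex{0,1,2} = 3
So g(9) = 3.
By the Sprague-Grundy theorem, the Grundy value of a sum of independent games is the XOR of the component values.
Combined value = 0 XOR 1 XOR 3 = 2.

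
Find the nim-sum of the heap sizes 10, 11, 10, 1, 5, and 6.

Bitwise XOR of the heap sizes:
  1010  (10)
  1011  (11)
  1010  (10)
  0001  (1)
  0101  (5)
  0110  (6)
  ----
  1001  (9)

9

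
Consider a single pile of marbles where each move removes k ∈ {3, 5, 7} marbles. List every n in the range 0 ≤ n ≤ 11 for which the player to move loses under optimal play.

0, 1, 2, 10, 11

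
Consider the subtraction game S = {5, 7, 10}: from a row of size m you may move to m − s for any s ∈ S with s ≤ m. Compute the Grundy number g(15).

Grundy values for subtraction set {5, 7, 10}:
k:     0  1  2  3  4  5  6  7  8  9 10 11 12 13 14 15
g(k):  0  0  0  0  0  1  1  1  1  1  2  2  2  2  2  0
So g(15) = 0.

0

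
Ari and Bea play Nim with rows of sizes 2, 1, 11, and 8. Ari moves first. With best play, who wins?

Nim-sum: 2 ^ 1 ^ 11 ^ 8 = 0.
The nim-sum is 0, so this is a P-position: the player to move is in a losing position under optimal play; Ari is about to move from it and so loses — Bea wins.

Bea wins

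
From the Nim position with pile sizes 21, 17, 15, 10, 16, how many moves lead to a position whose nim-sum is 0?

3

Compute the nim-sum pairwise:
21 ^ 17 = 4
4 ^ 15 = 11
11 ^ 10 = 1
1 ^ 16 = 17
The overall nim-sum is X = 17. A pile of size p has a winning move iff p XOR X < p (reduce it to p XOR X).
  21: 21 XOR 17 = 4 < 21 — winning move (to 4).
  17: 17 XOR 17 = 0 < 17 — winning move (to 0).
  15: 15 XOR 17 = 30 ≥ 15 — no move.
  10: 10 XOR 17 = 27 ≥ 10 — no move.
  16: 16 XOR 17 = 1 < 16 — winning move (to 1).
That gives 3 winning moves.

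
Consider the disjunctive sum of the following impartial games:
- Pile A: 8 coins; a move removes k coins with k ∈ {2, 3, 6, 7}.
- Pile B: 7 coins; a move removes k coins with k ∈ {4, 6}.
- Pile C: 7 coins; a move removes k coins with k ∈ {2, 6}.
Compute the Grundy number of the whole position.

Build the Grundy sequence for pile A with g(k) = mex{g(k−s) : s ∈ {2, 3, 6, 7}, s ≤ k}:
k:     0  1  2  3  4  5  6  7  8
g(k):  0  0  1  1  2  0  3  1  2
So g(8) = 2.
Build the Grundy sequence for pile B with g(k) = mex{g(k−s) : s ∈ {4, 6}, s ≤ k}:
k:     0  1  2  3  4  5  6  7
g(k):  0  0  0  0  1  1  1  1
So g(7) = 1.
For pile C, compute g(0), g(1), … with moves {2, 6}:
g(0) = mex{} = 0
g(1) = mex{} = 0
g(2) = mex{0} = 1
g(3) = mex{0} = 1
g(4) = mex{1} = 0
g(5) = mex{1} = 0
g(6) = mex{0} = 1
g(7) = mex{0} = 1
So g(7) = 1.
By the Sprague-Grundy theorem, the Grundy value of a sum of independent games is the XOR of the component values.
Combined value = 2 XOR 1 XOR 1 = 2.

2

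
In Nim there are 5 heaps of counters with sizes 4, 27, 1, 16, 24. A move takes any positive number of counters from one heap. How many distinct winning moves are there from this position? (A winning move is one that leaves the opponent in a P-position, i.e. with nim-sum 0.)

3

Bitwise XOR of the heap sizes:
  00100  (4)
  11011  (27)
  00001  (1)
  10000  (16)
  11000  (24)
  -----
  10110  (22)
The overall nim-sum is X = 22. A heap of size p has a winning move iff p XOR X < p (reduce it to p XOR X).
  4: 4 XOR 22 = 18 ≥ 4 — no move.
  27: 27 XOR 22 = 13 < 27 — winning move (to 13).
  1: 1 XOR 22 = 23 ≥ 1 — no move.
  16: 16 XOR 22 = 6 < 16 — winning move (to 6).
  24: 24 XOR 22 = 14 < 24 — winning move (to 14).
That gives 3 winning moves.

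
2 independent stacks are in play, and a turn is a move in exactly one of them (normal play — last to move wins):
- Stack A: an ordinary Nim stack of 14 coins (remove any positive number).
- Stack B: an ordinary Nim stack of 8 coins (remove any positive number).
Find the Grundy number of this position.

6

Stack A is a plain Nim stack of size 14, so its Grundy value is 14.
Stack B is a plain Nim stack of size 8, so its Grundy value is 8.
The value of a disjunctive sum is the nim-sum of the parts.
Combined value = 14 ⊕ 8 = 6.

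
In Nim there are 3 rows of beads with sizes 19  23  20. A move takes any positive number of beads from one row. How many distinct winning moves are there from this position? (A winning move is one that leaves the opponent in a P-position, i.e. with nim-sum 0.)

Bitwise XOR of the heap sizes:
  10011  (19)
  10111  (23)
  10100  (20)
  -----
  10000  (16)
The overall nim-sum is X = 16. A row of size p has a winning move iff p XOR X < p (reduce it to p XOR X).
  19: 19 XOR 16 = 3 < 19 — winning move (to 3).
  23: 23 XOR 16 = 7 < 23 — winning move (to 7).
  20: 20 XOR 16 = 4 < 20 — winning move (to 4).
That gives 3 winning moves.

3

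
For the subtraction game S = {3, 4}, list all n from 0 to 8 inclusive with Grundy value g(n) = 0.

0, 1, 2, 7, 8

Build the Grundy sequence with g(k) = mex{g(k−s) : s ∈ {3, 4}, s ≤ k}:
k:     0  1  2  3  4  5  6  7  8
g(k):  0  0  0  1  1  1  2  0  0
The P-positions (g = 0) in 0..8 are 0, 1, 2, 7, 8.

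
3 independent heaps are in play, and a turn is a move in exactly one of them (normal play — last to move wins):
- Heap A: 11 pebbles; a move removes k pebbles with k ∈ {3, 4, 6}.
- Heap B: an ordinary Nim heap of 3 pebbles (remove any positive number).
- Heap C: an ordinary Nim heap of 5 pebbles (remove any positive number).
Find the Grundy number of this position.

Build the Grundy sequence for heap A with g(k) = mex{g(k−s) : s ∈ {3, 4, 6}, s ≤ k}:
g(0) = mex{} = 0
g(1) = mex{} = 0
g(2) = mex{} = 0
g(3) = mex{0} = 1
g(4) = mex{0} = 1
g(5) = mex{0} = 1
g(6) = mex{0,1} = 2
g(7) = mex{0,1} = 2
g(8) = mex{0,1} = 2
g(9) = mex{1,2} = 0
g(10) = mex{1,2} = 0
g(11) = mex{1,2} = 0
So g(11) = 0.
Heap B is a plain Nim heap of size 3, so its Grundy value is 3.
Heap C is a plain Nim heap of size 5, so its Grundy value is 5.
By the Sprague-Grundy theorem, the Grundy value of a sum of independent games is the XOR of the component values.
Combined value = 0 ⊕ 3 ⊕ 5 = 6.

6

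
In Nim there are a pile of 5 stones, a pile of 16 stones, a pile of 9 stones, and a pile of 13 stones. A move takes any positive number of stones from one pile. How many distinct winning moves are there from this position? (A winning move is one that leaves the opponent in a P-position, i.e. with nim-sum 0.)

In binary:
  00101  (5)
  10000  (16)
  01001  (9)
  01101  (13)
  -----
  10001  (17)
The overall nim-sum is X = 17. A pile of size p has a winning move iff p XOR X < p (reduce it to p XOR X).
  5: 5 XOR 17 = 20 ≥ 5 — no move.
  16: 16 XOR 17 = 1 < 16 — winning move (to 1).
  9: 9 XOR 17 = 24 ≥ 9 — no move.
  13: 13 XOR 17 = 28 ≥ 13 — no move.
That gives 1 winning move.

1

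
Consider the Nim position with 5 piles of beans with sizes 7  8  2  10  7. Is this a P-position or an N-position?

Nim-sum: 7 ^ 8 ^ 2 ^ 10 ^ 7 = 0.
The nim-sum is 0, so this is a P-position: the player to move is in a losing position under optimal play.

P-position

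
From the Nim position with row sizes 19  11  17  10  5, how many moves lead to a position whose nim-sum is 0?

1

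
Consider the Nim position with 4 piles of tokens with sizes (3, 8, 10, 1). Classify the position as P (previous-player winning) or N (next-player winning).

P-position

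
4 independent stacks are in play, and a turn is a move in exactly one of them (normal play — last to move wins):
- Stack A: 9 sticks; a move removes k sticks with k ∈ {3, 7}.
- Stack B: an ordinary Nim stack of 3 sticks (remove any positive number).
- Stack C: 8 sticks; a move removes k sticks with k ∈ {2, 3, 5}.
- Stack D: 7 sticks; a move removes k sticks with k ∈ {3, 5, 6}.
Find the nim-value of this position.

For stack A, compute g(0), g(1), … with moves {3, 7}:
k:     0  1  2  3  4  5  6  7  8  9
g(k):  0  0  0  1  1  1  0  2  2  1
So g(9) = 1.
Stack B is a plain Nim stack of size 3, so its Grundy value is 3.
Build the Grundy sequence for stack C with g(k) = mex{g(k−s) : s ∈ {2, 3, 5}, s ≤ k}:
g(0) = mex{} = 0
g(1) = mex{} = 0
g(2) = mex{0} = 1
g(3) = mex{0} = 1
g(4) = mex{0,1} = 2
g(5) = mex{0,1} = 2
g(6) = mex{0,1,2} = 3
g(7) = mex{1,2} = 0
g(8) = mex{1,2,3} = 0
So g(8) = 0.
For stack D, compute g(0), g(1), … with moves {3, 5, 6}:
k:     0  1  2  3  4  5  6  7
g(k):  0  0  0  1  1  1  2  2
So g(7) = 2.
The value of a disjunctive sum is the nim-sum of the parts.
Combined value = 1 XOR 3 XOR 0 XOR 2 = 0.

0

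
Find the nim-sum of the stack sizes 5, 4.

1

Nim-sum: 5 ⊕ 4 = 1.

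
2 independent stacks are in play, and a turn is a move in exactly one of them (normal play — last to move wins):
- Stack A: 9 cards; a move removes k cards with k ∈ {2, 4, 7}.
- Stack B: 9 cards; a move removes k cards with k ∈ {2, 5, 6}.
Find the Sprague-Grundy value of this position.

For stack A, compute g(0), g(1), … with moves {2, 4, 7}:
g(0) = mex{} = 0
g(1) = mex{} = 0
g(2) = mex{0} = 1
g(3) = mex{0} = 1
g(4) = mex{0,1} = 2
g(5) = mex{0,1} = 2
g(6) = mex{1,2} = 0
g(7) = mex{0,1,2} = 3
g(8) = mex{0,2} = 1
g(9) = mex{1,2,3} = 0
So g(9) = 0.
For stack B, compute g(0), g(1), … with moves {2, 5, 6}:
g(0) = mex{} = 0
g(1) = mex{} = 0
g(2) = mex{0} = 1
g(3) = mex{0} = 1
g(4) = mex{1} = 0
g(5) = mex{0,1} = 2
g(6) = mex{0} = 1
g(7) = mex{0,1,2} = 3
g(8) = mex{1} = 0
g(9) = mex{0,1,3} = 2
So g(9) = 2.
The value of a disjunctive sum is the nim-sum of the parts.
Combined value = 0 XOR 2 = 2.

2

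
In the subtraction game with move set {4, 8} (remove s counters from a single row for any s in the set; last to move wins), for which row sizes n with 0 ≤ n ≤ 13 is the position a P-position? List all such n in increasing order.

0, 1, 2, 3, 12, 13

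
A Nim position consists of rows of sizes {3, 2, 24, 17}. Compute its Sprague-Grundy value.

Nim-sum: 3 ^ 2 ^ 24 ^ 17 = 8.

8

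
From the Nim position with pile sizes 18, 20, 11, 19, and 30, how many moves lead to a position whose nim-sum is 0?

0

Compute the nim-sum pairwise:
18 XOR 20 = 6
6 XOR 11 = 13
13 XOR 19 = 30
30 XOR 30 = 0
The nim-sum is already 0, so every move leaves a nonzero nim-sum — there are no winning moves.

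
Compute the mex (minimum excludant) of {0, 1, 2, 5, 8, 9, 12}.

3

The values 0, 1, 2 are all present; 3 is the first non-negative integer missing from the set.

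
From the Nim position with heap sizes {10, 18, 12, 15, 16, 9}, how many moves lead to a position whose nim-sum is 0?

3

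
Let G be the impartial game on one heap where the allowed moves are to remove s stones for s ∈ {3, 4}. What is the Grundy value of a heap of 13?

2

Build the Grundy sequence with g(k) = mex{g(k−s) : s ∈ {3, 4}, s ≤ k}:
g(0) = mex{} = 0
g(1) = mex{} = 0
g(2) = mex{} = 0
g(3) = mex{0} = 1
g(4) = mex{0} = 1
g(5) = mex{0} = 1
g(6) = mex{0,1} = 2
g(7) = mex{1} = 0
g(8) = mex{1} = 0
g(9) = mex{1,2} = 0
g(10) = mex{0,2} = 1
g(11) = mex{0} = 1
g(12) = mex{0} = 1
g(13) = mex{0,1} = 2
So g(13) = 2.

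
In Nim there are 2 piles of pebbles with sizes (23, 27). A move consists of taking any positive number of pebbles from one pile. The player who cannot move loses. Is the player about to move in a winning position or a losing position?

Winning position

Write each in binary and XOR column by column:
  10111  (23)
  11011  (27)
  -----
  01100  (12)
The nim-sum is 12 ≠ 0, so this is an N-position: the player to move can win.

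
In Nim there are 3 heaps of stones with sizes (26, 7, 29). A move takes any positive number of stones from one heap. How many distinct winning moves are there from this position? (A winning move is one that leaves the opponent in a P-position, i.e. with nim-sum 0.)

0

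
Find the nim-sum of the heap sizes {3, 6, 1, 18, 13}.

Compute the nim-sum pairwise:
3 ^ 6 = 5
5 ^ 1 = 4
4 ^ 18 = 22
22 ^ 13 = 27

27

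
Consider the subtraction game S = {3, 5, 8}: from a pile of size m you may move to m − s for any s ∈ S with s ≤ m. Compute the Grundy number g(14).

1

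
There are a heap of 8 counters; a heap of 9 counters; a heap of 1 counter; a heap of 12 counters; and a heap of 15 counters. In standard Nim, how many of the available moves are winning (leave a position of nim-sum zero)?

Nim-sum: 8 ^ 9 ^ 1 ^ 12 ^ 15 = 3.
The overall nim-sum is X = 3. A heap of size p has a winning move iff p XOR X < p (reduce it to p XOR X).
  8: 8 XOR 3 = 11 ≥ 8 — no move.
  9: 9 XOR 3 = 10 ≥ 9 — no move.
  1: 1 XOR 3 = 2 ≥ 1 — no move.
  12: 12 XOR 3 = 15 ≥ 12 — no move.
  15: 15 XOR 3 = 12 < 15 — winning move (to 12).
That gives 1 winning move.

1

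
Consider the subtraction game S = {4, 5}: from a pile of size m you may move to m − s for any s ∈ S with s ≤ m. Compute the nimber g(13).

Grundy values for subtraction set {4, 5}:
k:     0  1  2  3  4  5  6  7  8  9 10 11 12 13
g(k):  0  0  0  0  1  1  1  1  2  0  0  0  0  1
So g(13) = 1.

1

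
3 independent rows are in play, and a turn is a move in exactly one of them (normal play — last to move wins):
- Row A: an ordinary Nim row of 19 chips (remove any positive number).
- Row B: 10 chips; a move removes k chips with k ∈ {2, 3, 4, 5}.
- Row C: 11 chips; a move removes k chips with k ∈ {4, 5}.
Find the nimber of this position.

Row A is a plain Nim row of size 19, so its Grundy value is 19.
For row B, compute g(0), g(1), … with moves {2, 3, 4, 5}:
k:     0  1  2  3  4  5  6  7  8  9 10
g(k):  0  0  1  1  2  2  3  0  0  1  1
So g(10) = 1.
Build the Grundy sequence for row C with g(k) = mex{g(k−s) : s ∈ {4, 5}, s ≤ k}:
k:     0  1  2  3  4  5  6  7  8  9 10 11
g(k):  0  0  0  0  1  1  1  1  2  0  0  0
So g(11) = 0.
By the Sprague-Grundy theorem, the Grundy value of a sum of independent games is the XOR of the component values.
Combined value = 19 XOR 1 XOR 0 = 18.

18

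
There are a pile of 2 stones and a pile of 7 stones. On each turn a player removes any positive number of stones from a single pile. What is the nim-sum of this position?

5

Nim-sum: 2 ⊕ 7 = 5.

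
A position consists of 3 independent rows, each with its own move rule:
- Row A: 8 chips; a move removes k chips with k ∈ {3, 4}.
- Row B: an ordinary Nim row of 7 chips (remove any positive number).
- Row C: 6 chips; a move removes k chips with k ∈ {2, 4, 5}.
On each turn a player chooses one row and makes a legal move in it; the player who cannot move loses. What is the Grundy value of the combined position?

Grundy values for row A (subtraction set {3, 4}):
g(0) = mex{} = 0
g(1) = mex{} = 0
g(2) = mex{} = 0
g(3) = mex{0} = 1
g(4) = mex{0} = 1
g(5) = mex{0} = 1
g(6) = mex{0,1} = 2
g(7) = mex{1} = 0
g(8) = mex{1} = 0
So g(8) = 0.
Row B is a plain Nim row of size 7, so its Grundy value is 7.
Grundy values for row C (subtraction set {2, 4, 5}):
g(0) = mex{} = 0
g(1) = mex{} = 0
g(2) = mex{0} = 1
g(3) = mex{0} = 1
g(4) = mex{0,1} = 2
g(5) = mex{0,1} = 2
g(6) = mex{0,1,2} = 3
So g(6) = 3.
The value of a disjunctive sum is the nim-sum of the parts.
Combined value = 0 XOR 7 XOR 3 = 4.

4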